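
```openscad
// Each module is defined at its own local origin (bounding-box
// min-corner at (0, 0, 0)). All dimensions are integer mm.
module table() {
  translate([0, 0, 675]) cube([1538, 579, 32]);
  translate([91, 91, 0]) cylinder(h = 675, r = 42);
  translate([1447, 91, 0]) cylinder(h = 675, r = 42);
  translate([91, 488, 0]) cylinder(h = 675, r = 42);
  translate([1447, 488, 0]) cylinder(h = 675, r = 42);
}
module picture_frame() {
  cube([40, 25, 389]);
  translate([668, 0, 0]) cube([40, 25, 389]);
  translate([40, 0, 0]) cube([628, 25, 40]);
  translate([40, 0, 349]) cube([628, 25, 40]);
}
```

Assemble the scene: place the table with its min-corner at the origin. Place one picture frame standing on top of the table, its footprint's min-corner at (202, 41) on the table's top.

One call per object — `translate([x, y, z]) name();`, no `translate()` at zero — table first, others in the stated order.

table();
translate([202, 41, 707]) picture_frame();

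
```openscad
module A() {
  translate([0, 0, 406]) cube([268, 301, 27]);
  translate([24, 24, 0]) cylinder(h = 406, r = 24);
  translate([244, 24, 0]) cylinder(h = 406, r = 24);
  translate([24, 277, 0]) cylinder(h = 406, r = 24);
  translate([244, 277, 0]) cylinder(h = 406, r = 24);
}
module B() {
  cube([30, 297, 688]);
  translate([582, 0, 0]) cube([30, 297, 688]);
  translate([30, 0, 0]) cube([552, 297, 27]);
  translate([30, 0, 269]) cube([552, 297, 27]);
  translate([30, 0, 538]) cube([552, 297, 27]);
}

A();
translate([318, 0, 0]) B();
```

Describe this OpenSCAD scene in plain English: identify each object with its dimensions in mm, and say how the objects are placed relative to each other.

A is a simple wooden stool: a rectangular seat 268 mm (x) by 301 mm (y), 27 mm thick, top face at z = 433 mm, on four round legs, each 48 mm in diameter. The legs rest on z = 0, each leg's axis is inset half a diameter from the nearest pair of seat edges (so the leg's bounding box is flush with the corner).

B is a bookshelf 612 mm wide overall, 297 mm deep and 688 mm tall. The two sides are 30 mm thick vertical panels. 3 horizontal shelves of 27 mm thickness span between the inner faces of the sides; the lowest shelf sits on the floor and shelves are stacked with a clear vertical gap of 242 mm between each pair.

The bookshelf is on the floor beside the stool on its +x side.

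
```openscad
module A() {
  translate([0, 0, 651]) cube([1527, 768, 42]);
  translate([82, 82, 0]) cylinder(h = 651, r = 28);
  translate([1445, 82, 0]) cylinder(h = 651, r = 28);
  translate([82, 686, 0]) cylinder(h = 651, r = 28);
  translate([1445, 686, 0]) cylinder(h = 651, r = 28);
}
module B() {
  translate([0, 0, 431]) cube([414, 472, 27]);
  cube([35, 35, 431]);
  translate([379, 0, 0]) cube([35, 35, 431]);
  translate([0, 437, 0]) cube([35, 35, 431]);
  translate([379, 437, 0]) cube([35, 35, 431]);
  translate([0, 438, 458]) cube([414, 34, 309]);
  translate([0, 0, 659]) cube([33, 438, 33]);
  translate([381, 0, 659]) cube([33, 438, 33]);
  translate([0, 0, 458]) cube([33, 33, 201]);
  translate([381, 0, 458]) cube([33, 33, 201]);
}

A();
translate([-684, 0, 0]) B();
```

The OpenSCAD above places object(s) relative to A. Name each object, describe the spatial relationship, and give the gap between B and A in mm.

The chair's nearest face is 270 mm from the table's −x face.

A is a table. B is a chair. The chair is on the floor beside the table on its −x side. The gap between the chair and the table is 270 mm.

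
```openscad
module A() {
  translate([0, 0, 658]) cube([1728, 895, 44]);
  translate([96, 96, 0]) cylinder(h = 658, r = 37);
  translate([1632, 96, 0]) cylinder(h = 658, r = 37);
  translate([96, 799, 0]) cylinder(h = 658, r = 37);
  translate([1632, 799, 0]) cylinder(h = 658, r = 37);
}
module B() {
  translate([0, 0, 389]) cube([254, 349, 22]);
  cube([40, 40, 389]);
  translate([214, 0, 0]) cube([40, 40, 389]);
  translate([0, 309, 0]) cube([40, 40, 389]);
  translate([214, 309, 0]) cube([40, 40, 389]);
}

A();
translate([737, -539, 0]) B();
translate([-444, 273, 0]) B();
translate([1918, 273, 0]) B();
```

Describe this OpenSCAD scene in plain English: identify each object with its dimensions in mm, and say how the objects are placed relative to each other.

A is a rectangular dining table. The top is 1728×895×44 mm with its upper surface at z = 702 mm. It stands on four round legs of 74 mm diameter, each leg's bounding box inset 59 mm from the nearest pair of top edges, running from the floor to the underside of the top.

B is a four-legged stool. The seat is a 254×349×22 mm slab whose top surface is at z = 411 mm; four square legs, each 40×40 mm in cross-section, run from the floor (z = 0) to the underside of the seat, each flush with a corner of the seat.

Three stools sit around the table at the −y, −x, +x sides.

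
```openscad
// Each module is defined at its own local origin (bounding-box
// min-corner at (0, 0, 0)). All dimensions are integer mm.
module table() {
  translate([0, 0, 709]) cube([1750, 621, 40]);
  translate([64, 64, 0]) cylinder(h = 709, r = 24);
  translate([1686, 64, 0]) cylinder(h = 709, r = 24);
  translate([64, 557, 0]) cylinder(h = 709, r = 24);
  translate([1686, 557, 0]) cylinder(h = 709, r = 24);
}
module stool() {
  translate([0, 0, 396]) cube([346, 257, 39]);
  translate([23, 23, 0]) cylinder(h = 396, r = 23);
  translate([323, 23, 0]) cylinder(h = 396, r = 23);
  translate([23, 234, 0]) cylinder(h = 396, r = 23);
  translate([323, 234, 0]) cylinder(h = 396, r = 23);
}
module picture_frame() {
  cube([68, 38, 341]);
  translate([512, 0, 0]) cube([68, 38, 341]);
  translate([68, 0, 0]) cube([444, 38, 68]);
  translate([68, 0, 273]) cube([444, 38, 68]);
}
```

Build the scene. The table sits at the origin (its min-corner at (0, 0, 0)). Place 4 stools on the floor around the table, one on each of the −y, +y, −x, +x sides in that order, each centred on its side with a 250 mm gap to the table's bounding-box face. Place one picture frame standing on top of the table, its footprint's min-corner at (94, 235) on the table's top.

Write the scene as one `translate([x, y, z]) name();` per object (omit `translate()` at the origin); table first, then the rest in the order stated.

table();
translate([702, -507, 0]) stool();
translate([702, 871, 0]) stool();
translate([-596, 182, 0]) stool();
translate([2000, 182, 0]) stool();
translate([94, 235, 749]) picture_frame();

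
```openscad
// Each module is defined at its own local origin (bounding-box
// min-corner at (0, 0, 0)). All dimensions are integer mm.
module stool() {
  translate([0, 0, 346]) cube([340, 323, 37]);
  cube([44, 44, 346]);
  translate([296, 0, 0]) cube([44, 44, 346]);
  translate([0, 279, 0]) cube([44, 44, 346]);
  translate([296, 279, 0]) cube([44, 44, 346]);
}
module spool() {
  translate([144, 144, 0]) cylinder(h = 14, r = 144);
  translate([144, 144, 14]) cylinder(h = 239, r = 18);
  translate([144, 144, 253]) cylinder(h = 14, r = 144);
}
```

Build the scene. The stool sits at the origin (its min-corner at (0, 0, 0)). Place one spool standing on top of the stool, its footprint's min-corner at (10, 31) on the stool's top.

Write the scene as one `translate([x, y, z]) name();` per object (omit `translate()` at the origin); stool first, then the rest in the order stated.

stool();
translate([10, 31, 383]) spool();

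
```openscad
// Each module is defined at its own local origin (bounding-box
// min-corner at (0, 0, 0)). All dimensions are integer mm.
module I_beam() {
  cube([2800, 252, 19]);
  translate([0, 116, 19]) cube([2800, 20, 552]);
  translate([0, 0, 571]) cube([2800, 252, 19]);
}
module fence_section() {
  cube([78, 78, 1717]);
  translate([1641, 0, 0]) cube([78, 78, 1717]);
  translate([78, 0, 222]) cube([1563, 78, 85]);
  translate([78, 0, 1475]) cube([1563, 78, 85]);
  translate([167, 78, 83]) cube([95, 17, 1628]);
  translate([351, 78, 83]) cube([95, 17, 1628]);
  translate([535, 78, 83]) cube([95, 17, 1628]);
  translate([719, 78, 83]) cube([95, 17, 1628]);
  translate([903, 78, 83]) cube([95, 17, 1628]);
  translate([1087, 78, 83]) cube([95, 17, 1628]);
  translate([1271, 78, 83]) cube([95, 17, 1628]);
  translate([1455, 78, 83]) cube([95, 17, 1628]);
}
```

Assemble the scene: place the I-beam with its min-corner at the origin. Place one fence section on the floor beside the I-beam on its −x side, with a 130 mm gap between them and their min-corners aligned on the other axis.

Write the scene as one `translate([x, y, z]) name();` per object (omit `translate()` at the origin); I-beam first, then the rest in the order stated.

I_beam();
translate([-1849, 0, 0]) fence_section();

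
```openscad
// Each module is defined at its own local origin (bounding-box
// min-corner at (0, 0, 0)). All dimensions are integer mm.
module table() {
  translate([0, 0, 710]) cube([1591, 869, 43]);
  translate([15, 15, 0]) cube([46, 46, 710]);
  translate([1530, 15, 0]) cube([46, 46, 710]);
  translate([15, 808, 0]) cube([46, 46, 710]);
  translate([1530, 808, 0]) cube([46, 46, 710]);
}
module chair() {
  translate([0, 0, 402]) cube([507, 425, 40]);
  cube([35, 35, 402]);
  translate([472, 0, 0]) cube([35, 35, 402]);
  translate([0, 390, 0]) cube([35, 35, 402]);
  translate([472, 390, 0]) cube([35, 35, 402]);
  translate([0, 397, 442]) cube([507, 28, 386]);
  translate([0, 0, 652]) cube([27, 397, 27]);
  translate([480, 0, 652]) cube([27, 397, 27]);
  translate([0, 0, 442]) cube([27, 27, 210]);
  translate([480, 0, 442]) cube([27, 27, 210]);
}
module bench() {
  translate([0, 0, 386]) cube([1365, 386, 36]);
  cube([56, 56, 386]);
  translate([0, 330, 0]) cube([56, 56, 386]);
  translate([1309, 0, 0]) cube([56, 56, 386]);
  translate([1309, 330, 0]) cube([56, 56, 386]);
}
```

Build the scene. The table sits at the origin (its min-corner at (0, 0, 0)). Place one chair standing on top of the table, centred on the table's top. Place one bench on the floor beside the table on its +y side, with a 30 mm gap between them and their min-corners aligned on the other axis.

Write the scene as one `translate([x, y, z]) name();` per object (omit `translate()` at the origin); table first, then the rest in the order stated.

table();
translate([542, 222, 753]) chair();
translate([0, 899, 0]) bench();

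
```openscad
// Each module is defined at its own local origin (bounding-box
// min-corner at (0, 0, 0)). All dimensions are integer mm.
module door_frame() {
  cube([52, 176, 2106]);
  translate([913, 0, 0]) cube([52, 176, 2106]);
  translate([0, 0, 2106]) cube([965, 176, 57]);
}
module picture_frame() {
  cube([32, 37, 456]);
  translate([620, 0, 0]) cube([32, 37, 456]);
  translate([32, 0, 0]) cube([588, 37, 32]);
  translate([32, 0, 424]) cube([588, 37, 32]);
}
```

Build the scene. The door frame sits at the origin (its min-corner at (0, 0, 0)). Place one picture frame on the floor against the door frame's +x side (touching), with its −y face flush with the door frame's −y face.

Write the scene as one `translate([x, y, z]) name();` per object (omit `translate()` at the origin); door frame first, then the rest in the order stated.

door_frame();
translate([965, 0, 0]) picture_frame();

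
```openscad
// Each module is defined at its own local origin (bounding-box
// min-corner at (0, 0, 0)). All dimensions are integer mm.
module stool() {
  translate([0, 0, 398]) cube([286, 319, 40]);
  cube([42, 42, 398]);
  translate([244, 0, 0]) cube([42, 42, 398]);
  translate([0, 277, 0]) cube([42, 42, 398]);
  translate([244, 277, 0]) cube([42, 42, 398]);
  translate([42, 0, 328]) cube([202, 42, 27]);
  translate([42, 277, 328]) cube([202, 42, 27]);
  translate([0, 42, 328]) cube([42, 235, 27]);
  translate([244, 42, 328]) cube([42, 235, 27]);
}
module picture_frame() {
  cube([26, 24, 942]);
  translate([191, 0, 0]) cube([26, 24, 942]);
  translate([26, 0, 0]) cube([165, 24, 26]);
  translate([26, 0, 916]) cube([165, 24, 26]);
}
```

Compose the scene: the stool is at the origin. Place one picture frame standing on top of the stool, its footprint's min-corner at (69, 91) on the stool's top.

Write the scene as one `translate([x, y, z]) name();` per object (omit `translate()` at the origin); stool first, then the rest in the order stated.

stool();
translate([69, 91, 438]) picture_frame();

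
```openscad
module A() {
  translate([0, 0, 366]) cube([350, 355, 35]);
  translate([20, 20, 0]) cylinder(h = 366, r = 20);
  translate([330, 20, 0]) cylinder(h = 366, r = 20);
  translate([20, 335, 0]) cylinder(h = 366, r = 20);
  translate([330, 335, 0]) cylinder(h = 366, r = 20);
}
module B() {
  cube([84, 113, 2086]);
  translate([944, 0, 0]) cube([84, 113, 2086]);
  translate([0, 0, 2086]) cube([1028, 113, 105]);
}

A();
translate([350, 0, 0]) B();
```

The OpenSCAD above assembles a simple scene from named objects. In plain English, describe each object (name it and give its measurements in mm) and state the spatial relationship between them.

A is a four-legged stool. The seat is 350×355 mm, 35 mm thick, top at z = 401 mm. It stands on four round legs, each 40 mm in diameter, from z = 0 to the seat underside, each leg's axis is inset half a diameter from the nearest pair of seat edges (so the leg's bounding box is flush with the corner).

B is a rectangular door frame: two vertical jambs of 84×113 mm section, 2086 mm tall, with a clear opening 860 mm wide between their inner faces. A header 105 mm tall and 113 mm deep lies on top of the jambs and spans the full outside width.

The door frame is against the stool's +x side, with their −y faces flush.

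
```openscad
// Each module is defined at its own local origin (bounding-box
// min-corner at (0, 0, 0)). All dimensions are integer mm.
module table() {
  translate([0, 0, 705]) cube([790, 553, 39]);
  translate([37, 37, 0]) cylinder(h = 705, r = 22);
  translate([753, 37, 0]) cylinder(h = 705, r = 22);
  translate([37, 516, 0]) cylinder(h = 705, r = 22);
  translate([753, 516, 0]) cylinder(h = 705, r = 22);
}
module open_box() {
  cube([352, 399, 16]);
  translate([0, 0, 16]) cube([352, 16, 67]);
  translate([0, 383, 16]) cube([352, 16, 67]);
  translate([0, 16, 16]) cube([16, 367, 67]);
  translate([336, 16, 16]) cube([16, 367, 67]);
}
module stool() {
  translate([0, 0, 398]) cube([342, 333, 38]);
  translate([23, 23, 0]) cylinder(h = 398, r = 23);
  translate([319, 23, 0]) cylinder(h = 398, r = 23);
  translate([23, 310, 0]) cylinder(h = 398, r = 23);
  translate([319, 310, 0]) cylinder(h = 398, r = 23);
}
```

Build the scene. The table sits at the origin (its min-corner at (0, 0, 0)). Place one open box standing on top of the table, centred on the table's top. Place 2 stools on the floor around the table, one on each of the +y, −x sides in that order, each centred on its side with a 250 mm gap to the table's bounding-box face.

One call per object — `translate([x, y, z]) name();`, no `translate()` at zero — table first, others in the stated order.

table();
translate([219, 77, 744]) open_box();
translate([224, 803, 0]) stool();
translate([-592, 110, 0]) stool();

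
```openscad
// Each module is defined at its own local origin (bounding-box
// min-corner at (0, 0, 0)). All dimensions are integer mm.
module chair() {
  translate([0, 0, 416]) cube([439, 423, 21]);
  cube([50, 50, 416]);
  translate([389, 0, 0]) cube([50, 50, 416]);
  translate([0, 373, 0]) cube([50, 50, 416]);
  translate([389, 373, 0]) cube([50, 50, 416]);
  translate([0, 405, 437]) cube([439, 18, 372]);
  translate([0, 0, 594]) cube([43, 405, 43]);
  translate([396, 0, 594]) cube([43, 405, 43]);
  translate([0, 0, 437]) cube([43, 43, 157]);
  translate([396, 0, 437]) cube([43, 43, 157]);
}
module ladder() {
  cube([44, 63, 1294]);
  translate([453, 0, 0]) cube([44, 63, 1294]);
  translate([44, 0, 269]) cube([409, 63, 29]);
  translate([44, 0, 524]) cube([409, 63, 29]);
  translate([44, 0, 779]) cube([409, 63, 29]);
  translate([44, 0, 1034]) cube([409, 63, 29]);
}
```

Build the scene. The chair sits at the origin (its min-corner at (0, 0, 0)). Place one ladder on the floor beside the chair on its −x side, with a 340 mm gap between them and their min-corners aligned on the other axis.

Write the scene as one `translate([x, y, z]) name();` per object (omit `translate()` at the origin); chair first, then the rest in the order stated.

chair();
translate([-837, 0, 0]) ladder();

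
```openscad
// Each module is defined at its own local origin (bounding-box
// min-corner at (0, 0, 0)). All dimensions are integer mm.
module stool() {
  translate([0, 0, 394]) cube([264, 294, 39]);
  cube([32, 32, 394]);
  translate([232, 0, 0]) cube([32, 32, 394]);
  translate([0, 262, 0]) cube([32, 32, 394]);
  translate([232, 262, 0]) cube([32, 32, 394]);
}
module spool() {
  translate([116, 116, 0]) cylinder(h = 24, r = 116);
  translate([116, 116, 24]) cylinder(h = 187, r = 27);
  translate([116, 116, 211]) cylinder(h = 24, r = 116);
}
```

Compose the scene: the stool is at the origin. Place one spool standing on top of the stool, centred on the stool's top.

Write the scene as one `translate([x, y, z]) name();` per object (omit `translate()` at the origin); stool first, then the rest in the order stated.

stool();
translate([16, 31, 433]) spool();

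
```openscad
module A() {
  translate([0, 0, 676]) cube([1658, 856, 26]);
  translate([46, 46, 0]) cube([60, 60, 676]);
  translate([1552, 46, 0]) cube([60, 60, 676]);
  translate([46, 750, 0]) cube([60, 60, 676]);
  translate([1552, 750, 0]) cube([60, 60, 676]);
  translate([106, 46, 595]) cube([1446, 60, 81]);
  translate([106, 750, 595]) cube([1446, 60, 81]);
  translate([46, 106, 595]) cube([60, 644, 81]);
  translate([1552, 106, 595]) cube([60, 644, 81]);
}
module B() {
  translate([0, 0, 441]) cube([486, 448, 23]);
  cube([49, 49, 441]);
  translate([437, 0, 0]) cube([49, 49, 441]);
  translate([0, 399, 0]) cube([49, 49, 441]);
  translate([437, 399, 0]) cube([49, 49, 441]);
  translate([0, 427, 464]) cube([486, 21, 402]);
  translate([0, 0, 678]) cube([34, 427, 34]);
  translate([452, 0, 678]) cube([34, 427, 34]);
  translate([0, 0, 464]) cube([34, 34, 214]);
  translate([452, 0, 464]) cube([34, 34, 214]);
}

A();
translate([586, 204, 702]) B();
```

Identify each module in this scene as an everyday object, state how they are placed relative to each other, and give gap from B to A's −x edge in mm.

A is a table. B is a chair. The chair is on top of the table, centred. The gap from the chair to the table's −x edge is 586 mm.

The chair's min-x is at 586; the table's min-x is 0; gap = 586 mm.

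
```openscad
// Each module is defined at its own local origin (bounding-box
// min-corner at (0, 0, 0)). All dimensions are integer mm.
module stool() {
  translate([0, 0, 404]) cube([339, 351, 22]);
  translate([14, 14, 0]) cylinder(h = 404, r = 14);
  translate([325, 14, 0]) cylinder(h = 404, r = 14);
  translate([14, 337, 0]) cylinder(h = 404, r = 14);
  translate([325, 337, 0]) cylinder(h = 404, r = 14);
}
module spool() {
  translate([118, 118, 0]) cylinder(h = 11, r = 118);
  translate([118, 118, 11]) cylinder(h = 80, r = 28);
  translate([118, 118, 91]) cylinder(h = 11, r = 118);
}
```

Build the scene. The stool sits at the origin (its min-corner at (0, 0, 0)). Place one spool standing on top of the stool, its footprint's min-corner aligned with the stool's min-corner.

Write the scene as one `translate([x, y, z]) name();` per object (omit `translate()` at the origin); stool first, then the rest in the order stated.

stool();
translate([0, 0, 426]) spool();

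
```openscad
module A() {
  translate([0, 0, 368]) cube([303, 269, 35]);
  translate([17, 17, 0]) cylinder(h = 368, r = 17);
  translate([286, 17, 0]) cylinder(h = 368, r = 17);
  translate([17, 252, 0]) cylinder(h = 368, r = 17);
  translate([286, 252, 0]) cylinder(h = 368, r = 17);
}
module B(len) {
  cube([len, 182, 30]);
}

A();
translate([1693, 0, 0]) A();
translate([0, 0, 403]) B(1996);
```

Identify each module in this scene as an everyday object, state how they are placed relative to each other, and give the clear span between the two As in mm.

Second stool starts at x = 1693; first ends at x = 303; clear span = 1693 − 303 = 1390 mm.

A is a stool. B is a beam. A beam spans the tops of two stools. The clear span between the two stools is 1390 mm.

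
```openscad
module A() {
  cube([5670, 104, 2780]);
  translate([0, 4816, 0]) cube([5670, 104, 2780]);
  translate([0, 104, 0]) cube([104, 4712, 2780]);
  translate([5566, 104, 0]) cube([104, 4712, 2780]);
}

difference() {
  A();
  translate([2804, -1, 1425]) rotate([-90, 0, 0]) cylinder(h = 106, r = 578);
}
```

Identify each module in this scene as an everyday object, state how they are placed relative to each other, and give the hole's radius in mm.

The subtracted cylinder has r = 578 mm.

A is a house frame. The house frame has a circular hole through its front wall. The hole's radius is 578 mm.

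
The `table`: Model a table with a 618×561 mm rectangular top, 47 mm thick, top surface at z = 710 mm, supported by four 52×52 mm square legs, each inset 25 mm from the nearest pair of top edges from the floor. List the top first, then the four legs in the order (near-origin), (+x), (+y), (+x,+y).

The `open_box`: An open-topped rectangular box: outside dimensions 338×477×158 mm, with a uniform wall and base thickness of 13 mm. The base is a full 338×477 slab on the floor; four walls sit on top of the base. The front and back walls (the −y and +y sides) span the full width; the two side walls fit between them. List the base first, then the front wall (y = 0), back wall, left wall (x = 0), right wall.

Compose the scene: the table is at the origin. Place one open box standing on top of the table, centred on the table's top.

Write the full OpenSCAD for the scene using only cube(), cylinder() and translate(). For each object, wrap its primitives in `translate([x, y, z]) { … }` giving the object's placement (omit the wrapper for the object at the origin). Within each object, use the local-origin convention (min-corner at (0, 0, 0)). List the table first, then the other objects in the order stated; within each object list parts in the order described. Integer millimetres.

translate([0, 0, 663]) cube([618, 561, 47]);
translate([25, 25, 0]) cube([52, 52, 663]);
translate([541, 25, 0]) cube([52, 52, 663]);
translate([25, 484, 0]) cube([52, 52, 663]);
translate([541, 484, 0]) cube([52, 52, 663]);
translate([140, 42, 710]) {
  cube([338, 477, 13]);
  translate([0, 0, 13]) cube([338, 13, 145]);
  translate([0, 464, 13]) cube([338, 13, 145]);
  translate([0, 13, 13]) cube([13, 451, 145]);
  translate([325, 13, 13]) cube([13, 451, 145]);
}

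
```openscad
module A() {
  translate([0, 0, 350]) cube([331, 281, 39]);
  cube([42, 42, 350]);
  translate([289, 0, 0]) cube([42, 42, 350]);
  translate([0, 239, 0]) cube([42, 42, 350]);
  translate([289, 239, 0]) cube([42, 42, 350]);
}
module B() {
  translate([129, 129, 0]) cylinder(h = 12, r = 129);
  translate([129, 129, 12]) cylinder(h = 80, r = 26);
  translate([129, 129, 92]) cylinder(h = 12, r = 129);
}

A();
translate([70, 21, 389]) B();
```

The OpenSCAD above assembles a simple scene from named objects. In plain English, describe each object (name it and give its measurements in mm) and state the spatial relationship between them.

A is a four-legged stool. The seat is 331×281 mm, 39 mm thick, top at z = 389 mm. It stands on four square legs, each 42×42 mm in cross-section, from z = 0 to the seat underside, each flush with a corner of the seat.

B is a spool: two coaxial disc flanges of radius 129 mm and thickness 12 mm, joined by a core cylinder of radius 26 mm and height 80 mm. The lower flange rests on z = 0 and the three cylinders share a vertical axis.

The spool is on top of the stool.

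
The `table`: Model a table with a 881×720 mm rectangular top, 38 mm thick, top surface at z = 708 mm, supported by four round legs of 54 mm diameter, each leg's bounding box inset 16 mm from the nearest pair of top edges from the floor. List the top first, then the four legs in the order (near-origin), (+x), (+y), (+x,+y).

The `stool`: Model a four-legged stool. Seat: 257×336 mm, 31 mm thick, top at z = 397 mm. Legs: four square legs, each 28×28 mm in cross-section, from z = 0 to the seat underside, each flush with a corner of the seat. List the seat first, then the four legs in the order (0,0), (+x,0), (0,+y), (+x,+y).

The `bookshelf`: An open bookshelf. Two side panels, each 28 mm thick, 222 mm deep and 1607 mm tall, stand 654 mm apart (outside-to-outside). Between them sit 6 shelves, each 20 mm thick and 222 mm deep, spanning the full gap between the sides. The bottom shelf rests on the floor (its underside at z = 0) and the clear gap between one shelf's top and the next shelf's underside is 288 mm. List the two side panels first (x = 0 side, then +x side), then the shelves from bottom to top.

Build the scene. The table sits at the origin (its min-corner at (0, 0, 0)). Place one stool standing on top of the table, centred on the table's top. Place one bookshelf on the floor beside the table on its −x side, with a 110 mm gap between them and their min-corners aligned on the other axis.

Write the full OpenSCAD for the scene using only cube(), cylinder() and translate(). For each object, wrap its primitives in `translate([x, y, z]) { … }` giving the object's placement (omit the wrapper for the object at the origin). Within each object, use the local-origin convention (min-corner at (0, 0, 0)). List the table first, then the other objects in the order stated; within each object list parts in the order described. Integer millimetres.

translate([0, 0, 670]) cube([881, 720, 38]);
translate([43, 43, 0]) cylinder(h = 670, r = 27);
translate([838, 43, 0]) cylinder(h = 670, r = 27);
translate([43, 677, 0]) cylinder(h = 670, r = 27);
translate([838, 677, 0]) cylinder(h = 670, r = 27);
translate([312, 192, 708]) {
  translate([0, 0, 366]) cube([257, 336, 31]);
  cube([28, 28, 366]);
  translate([229, 0, 0]) cube([28, 28, 366]);
  translate([0, 308, 0]) cube([28, 28, 366]);
  translate([229, 308, 0]) cube([28, 28, 366]);
}
translate([-764, 0, 0]) {
  cube([28, 222, 1607]);
  translate([626, 0, 0]) cube([28, 222, 1607]);
  translate([28, 0, 0]) cube([598, 222, 20]);
  translate([28, 0, 308]) cube([598, 222, 20]);
  translate([28, 0, 616]) cube([598, 222, 20]);
  translate([28, 0, 924]) cube([598, 222, 20]);
  translate([28, 0, 1232]) cube([598, 222, 20]);
  translate([28, 0, 1540]) cube([598, 222, 20]);
}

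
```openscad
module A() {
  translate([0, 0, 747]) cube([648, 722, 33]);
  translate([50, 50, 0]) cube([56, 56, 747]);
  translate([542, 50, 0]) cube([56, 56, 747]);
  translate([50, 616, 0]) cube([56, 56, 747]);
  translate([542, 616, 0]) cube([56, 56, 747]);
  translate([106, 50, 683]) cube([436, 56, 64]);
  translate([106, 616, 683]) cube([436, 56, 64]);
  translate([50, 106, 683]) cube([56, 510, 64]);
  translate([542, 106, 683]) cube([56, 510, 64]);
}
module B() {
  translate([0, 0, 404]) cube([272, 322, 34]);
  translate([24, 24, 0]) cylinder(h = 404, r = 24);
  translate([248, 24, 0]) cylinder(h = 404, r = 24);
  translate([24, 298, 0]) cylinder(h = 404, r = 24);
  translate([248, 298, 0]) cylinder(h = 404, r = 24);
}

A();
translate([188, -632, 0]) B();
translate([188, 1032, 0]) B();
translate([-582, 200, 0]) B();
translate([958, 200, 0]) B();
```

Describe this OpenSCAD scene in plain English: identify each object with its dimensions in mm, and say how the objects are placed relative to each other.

A is a table with a 648×722 mm rectangular top, 33 mm thick, top surface at z = 780 mm, supported by four 56×56 mm square legs, each inset 50 mm from the nearest pair of top edges, running from the floor. Four apron rails, 56 mm thick and 64 mm tall, run between adjacent legs with their top edges flush with the underside of the top and their outer faces flush with the legs' outer faces.

B is a four-legged stool. The seat is 272×322 mm, 34 mm thick, top at z = 438 mm. It stands on four round legs, each 48 mm in diameter, from z = 0 to the seat underside, each leg's axis is inset half a diameter from the nearest pair of seat edges (so the leg's bounding box is flush with the corner).

Four stools sit around the table at the −y, +y, −x, +x sides.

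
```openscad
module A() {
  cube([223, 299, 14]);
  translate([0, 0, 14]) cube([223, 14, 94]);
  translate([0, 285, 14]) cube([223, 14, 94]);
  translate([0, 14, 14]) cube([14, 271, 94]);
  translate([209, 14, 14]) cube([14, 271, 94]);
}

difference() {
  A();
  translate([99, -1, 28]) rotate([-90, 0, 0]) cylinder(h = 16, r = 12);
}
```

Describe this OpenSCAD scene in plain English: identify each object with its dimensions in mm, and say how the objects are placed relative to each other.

A is an open-topped rectangular box: outside dimensions 223×299×108 mm, with a uniform wall and base thickness of 14 mm. The base is a full 223×299 slab on the floor; four walls sit on top of the base. The front and back walls (the −y and +y sides) span the full width; the two side walls fit between them.

The open box has a circular hole of radius 12 mm through its front wall, centred at (x = 99, z = 28).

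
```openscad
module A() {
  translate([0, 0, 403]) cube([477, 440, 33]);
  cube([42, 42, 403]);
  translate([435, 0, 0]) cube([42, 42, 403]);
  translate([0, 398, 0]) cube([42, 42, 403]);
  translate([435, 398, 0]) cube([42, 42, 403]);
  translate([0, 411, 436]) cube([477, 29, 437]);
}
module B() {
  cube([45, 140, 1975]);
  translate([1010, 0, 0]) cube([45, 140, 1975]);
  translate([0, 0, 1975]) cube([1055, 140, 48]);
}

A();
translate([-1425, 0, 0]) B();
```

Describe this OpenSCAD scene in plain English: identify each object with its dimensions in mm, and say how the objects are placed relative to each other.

A is a chair: 477×440 mm seat, 33 mm thick, top at z = 436 mm, on four 42 mm square corner legs flush with the seat edges. A 29 mm thick backrest slab spans the full seat width, extending 437 mm above the seat top, its back face flush with the seat's +y edge.

B is a door frame. The clear opening is 965 mm wide and 1975 mm high. Two 45 mm wide jambs, 140 mm deep, stand either side of the opening from the floor to the top of the opening. A 48 mm thick head sits across the top of both jambs, spanning the full outside width of the frame.

The door frame is on the floor beside the chair on its −x side.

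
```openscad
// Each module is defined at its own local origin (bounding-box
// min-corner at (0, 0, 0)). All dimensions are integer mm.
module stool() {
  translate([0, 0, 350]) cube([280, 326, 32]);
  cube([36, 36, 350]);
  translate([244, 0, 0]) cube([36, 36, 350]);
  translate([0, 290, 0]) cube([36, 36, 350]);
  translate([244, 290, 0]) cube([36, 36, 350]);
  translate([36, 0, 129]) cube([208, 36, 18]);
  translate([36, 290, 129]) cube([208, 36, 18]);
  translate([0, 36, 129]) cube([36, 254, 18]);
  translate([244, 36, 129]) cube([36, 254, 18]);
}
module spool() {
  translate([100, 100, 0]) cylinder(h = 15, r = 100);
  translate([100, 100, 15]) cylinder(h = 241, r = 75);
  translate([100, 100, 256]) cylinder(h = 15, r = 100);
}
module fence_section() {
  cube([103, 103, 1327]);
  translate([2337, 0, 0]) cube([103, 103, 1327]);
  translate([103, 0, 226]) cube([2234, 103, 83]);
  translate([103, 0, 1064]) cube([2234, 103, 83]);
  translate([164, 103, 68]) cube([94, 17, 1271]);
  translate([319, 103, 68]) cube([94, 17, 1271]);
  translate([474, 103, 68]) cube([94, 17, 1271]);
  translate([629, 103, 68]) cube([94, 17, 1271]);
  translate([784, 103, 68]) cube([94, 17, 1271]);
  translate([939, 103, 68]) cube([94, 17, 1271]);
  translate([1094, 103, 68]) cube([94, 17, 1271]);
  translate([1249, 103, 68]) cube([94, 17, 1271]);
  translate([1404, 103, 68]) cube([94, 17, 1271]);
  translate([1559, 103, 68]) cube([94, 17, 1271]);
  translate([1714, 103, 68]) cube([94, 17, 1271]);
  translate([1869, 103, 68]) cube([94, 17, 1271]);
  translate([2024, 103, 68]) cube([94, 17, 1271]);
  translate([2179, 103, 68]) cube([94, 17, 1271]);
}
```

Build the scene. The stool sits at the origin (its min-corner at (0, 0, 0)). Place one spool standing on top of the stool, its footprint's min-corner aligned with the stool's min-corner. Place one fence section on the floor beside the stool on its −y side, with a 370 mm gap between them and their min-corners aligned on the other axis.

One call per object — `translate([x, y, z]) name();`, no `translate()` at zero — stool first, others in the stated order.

stool();
translate([0, 0, 382]) spool();
translate([0, -490, 0]) fence_section();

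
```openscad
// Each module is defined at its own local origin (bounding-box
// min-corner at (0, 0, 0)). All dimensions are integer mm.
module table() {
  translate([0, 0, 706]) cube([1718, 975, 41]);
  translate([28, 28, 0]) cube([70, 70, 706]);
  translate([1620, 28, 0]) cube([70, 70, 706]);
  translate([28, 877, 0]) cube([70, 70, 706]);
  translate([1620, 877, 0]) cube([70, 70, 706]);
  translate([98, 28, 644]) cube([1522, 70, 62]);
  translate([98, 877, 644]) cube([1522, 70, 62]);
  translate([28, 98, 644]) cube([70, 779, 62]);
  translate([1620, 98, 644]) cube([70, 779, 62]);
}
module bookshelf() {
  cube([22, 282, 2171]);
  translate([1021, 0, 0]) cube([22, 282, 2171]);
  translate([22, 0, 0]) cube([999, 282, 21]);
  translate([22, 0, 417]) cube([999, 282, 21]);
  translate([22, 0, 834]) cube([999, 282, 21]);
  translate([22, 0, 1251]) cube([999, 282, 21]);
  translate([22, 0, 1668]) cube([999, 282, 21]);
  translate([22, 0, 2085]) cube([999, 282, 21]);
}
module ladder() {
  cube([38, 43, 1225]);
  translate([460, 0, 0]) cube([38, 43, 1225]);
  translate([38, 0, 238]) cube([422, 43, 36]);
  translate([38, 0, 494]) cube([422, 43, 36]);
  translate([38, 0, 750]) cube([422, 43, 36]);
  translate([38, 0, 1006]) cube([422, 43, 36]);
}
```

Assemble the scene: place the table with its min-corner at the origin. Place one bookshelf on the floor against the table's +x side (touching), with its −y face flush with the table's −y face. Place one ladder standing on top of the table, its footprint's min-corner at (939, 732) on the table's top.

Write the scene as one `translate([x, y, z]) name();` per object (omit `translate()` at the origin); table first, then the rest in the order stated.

table();
translate([1718, 0, 0]) bookshelf();
translate([939, 732, 747]) ladder();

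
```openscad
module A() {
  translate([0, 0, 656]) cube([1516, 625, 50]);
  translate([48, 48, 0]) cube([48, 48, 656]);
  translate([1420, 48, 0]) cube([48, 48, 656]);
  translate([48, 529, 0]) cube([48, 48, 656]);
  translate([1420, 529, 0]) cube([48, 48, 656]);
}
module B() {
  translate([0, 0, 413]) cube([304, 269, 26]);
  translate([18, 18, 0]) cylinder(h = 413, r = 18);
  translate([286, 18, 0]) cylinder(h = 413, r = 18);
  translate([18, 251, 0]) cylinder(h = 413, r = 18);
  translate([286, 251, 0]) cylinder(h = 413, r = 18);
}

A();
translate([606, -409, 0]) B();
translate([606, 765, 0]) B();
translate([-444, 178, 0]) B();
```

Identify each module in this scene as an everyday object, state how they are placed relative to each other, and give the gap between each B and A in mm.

A is a table. B is a stool. Three stools sit around the table at the −y, +y, −x sides. The gap between each stool and the table is 140 mm.

Each stool's nearest face is 140 mm from the table's bounding box.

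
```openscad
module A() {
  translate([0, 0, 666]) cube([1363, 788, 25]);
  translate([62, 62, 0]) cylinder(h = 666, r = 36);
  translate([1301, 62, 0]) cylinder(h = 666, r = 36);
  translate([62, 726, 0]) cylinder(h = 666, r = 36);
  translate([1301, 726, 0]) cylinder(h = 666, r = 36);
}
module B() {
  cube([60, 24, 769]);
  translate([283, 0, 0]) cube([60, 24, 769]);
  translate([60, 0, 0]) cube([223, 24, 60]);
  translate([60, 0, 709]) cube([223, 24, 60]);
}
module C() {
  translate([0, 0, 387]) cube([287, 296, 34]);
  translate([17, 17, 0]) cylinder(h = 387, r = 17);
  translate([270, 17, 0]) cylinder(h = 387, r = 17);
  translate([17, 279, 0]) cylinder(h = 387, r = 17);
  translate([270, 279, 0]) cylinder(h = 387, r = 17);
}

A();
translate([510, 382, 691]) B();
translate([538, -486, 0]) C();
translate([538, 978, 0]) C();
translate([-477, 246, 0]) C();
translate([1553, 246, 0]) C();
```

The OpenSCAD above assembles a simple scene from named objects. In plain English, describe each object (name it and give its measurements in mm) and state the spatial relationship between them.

A is a table with a 1363×788 mm rectangular top, 25 mm thick, top surface at z = 691 mm, supported by four round legs of 72 mm diameter, each leg's bounding box inset 26 mm from the nearest pair of top edges, running from the floor.

B is a rectangular picture frame lying in the x–z plane (depth along y). The opening is 223 mm wide (x) by 649 mm tall (z), surrounded by a border 60 mm wide on all four sides. The frame is 24 mm deep and is made of two full-height vertical stiles with two horizontal rails fitted between them.

C is a four-legged stool. The seat is 287×296 mm, 34 mm thick, top at z = 421 mm. It stands on four round legs, each 34 mm in diameter, from z = 0 to the seat underside, each leg's axis is inset half a diameter from the nearest pair of seat edges (so the leg's bounding box is flush with the corner).

The picture frame is on top of the table, centred. Four stools sit around the table at the −y, +y, −x, +x sides.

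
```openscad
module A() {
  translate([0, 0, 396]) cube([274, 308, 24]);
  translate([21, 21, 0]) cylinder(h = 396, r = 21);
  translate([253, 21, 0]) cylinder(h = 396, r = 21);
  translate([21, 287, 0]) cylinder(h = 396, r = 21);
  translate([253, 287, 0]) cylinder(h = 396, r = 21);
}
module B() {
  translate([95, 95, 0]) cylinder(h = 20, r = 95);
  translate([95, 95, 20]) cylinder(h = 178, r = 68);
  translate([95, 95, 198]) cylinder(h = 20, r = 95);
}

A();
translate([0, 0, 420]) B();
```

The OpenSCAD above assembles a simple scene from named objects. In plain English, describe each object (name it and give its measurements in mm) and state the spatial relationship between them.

A is a four-legged stool. The seat is a 274×308×24 mm slab whose top surface is at z = 420 mm; four round legs, each 42 mm in diameter, run from the floor (z = 0) to the underside of the seat, each leg's axis is inset half a diameter from the nearest pair of seat edges (so the leg's bounding box is flush with the corner).

B is a spool: two coaxial disc flanges of radius 95 mm and thickness 20 mm, joined by a core cylinder of radius 68 mm and height 178 mm. The lower flange rests on z = 0 and the three cylinders share a vertical axis.

The spool is on top of the stool.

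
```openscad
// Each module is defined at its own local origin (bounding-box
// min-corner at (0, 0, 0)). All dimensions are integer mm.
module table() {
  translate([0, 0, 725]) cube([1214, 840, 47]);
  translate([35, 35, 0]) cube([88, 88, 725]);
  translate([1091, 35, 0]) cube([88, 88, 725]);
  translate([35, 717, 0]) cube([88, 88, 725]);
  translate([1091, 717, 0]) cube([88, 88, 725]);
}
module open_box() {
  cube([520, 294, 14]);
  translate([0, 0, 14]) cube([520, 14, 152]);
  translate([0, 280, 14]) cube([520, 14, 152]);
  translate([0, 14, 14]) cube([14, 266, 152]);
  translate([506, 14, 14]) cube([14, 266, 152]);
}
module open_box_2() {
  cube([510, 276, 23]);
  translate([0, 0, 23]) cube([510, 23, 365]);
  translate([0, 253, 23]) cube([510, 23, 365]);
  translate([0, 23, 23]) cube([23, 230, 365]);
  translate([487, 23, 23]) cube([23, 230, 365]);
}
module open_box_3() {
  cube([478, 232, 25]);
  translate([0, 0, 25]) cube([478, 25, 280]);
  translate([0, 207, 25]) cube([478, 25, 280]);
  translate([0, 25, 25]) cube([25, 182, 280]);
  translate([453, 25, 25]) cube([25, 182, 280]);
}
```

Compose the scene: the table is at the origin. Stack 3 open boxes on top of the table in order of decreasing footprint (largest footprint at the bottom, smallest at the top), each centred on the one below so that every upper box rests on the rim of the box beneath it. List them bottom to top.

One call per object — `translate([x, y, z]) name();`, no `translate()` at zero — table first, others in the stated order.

table();
translate([347, 273, 772]) open_box();
translate([352, 282, 938]) open_box_2();
translate([368, 304, 1326]) open_box_3();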